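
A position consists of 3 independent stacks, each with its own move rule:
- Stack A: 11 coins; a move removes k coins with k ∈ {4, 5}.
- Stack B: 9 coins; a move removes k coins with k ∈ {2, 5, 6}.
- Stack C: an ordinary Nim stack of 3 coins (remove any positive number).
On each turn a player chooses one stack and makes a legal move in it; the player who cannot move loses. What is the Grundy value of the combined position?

1

Grundy values for stack A (subtraction set {4, 5}):
k:     0  1  2  3  4  5  6  7  8  9 10 11
g(k):  0  0  0  0  1  1  1  1  2  0  0  0
So g(11) = 0.
Grundy values for stack B (subtraction set {2, 5, 6}):
g(0) = mex{} = 0
g(1) = mex{} = 0
g(2) = mex{0} = 1
g(3) = mex{0} = 1
g(4) = mex{1} = 0
g(5) = mex{0,1} = 2
g(6) = mex{0} = 1
g(7) = mex{0,1,2} = 3
g(8) = mex{1} = 0
g(9) = mex{0,1,3} = 2
So g(9) = 2.
Stack C is a plain Nim stack of size 3, so its Grundy value is 3.
By the Sprague-Grundy theorem, the Grundy value of a sum of independent games is the XOR of the component values.
Combined value = 0 ⊕ 2 ⊕ 3 = 1.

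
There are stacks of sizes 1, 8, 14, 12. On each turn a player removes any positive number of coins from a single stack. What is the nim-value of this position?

Compute the nim-sum pairwise:
1 XOR 8 = 9
9 XOR 14 = 7
7 XOR 12 = 11

11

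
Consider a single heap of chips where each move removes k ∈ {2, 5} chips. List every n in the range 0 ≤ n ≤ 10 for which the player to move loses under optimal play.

0, 1, 4, 7, 8

Grundy values for subtraction set {2, 5}:
g(0) = mex{} = 0
g(1) = mex{} = 0
g(2) = mex{0} = 1
g(3) = mex{0} = 1
g(4) = mex{1} = 0
g(5) = mex{0,1} = 2
g(6) = mex{0} = 1
g(7) = mex{1,2} = 0
g(8) = mex{1} = 0
g(9) = mex{0} = 1
g(10) = mex{0,2} = 1
The P-positions (g = 0) in 0..10 are 0, 1, 4, 7, 8.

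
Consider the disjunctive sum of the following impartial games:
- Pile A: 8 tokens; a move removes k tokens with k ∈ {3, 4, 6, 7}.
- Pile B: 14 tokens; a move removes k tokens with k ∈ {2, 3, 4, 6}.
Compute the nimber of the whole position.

For pile A, compute g(0), g(1), … with moves {3, 4, 6, 7}:
k:     0  1  2  3  4  5  6  7  8
g(k):  0  0  0  1  1  1  2  2  2
So g(8) = 2.
For pile B, compute g(0), g(1), … with moves {2, 3, 4, 6}:
k:     0  1  2  3  4  5  6  7  8  9 10 11 12 13 14
g(k):  0  0  1  1  2  2  3  3  0  0  1  1  2  2  3
So g(14) = 3.
By the Sprague-Grundy theorem, the Grundy value of a sum of independent games is the XOR of the component values.
Combined value = 2 XOR 3 = 1.

1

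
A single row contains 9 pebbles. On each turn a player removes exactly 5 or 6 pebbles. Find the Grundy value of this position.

1

Grundy values for subtraction set {5, 6}:
g(0) = mex{} = 0
g(1) = mex{} = 0
g(2) = mex{} = 0
g(3) = mex{} = 0
g(4) = mex{} = 0
g(5) = mex{0} = 1
g(6) = mex{0} = 1
g(7) = mex{0} = 1
g(8) = mex{0} = 1
g(9) = mex{0} = 1
So g(9) = 1.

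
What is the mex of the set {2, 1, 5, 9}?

0 is not in the set, so the mex is 0.

0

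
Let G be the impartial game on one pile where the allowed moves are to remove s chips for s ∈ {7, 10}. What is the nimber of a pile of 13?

Compute g(0), g(1), … for moves {7, 10}:
g(0) = mex{} = 0
g(1) = mex{} = 0
g(2) = mex{} = 0
g(3) = mex{} = 0
g(4) = mex{} = 0
g(5) = mex{} = 0
g(6) = mex{} = 0
g(7) = mex{0} = 1
g(8) = mex{0} = 1
g(9) = mex{0} = 1
g(10) = mex{0} = 1
g(11) = mex{0} = 1
g(12) = mex{0} = 1
g(13) = mex{0} = 1
So g(13) = 1.

1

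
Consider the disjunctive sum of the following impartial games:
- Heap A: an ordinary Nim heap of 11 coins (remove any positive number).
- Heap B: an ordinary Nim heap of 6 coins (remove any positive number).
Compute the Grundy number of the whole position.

13

Heap A is a plain Nim heap of size 11, so its Grundy value is 11.
Heap B is a plain Nim heap of size 6, so its Grundy value is 6.
The value of a disjunctive sum is the nim-sum of the parts.
Combined value = 11 ⊕ 6 = 13.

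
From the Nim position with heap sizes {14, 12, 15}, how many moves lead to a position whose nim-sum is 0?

3

Compute the nim-sum pairwise:
14 ^ 12 = 2
2 ^ 15 = 13
The overall nim-sum is X = 13. A heap of size p has a winning move iff p XOR X < p (reduce it to p XOR X).
  14: 14 XOR 13 = 3 < 14 — winning move (to 3).
  12: 12 XOR 13 = 1 < 12 — winning move (to 1).
  15: 15 XOR 13 = 2 < 15 — winning move (to 2).
That gives 3 winning moves.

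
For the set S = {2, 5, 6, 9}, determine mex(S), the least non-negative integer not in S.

0

0 is not in the set, so the mex is 0.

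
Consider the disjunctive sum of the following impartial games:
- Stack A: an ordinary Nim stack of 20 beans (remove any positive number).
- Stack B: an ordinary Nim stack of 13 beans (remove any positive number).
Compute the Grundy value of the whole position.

25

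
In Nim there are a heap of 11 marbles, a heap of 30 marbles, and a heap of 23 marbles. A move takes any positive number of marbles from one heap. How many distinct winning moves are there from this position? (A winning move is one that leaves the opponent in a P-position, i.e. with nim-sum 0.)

3

Nim-sum: 11 ^ 30 ^ 23 = 2.
The overall nim-sum is X = 2. A heap of size p has a winning move iff p XOR X < p (reduce it to p XOR X).
  11: 11 XOR 2 = 9 < 11 — winning move (to 9).
  30: 30 XOR 2 = 28 < 30 — winning move (to 28).
  23: 23 XOR 2 = 21 < 23 — winning move (to 21).
That gives 3 winning moves.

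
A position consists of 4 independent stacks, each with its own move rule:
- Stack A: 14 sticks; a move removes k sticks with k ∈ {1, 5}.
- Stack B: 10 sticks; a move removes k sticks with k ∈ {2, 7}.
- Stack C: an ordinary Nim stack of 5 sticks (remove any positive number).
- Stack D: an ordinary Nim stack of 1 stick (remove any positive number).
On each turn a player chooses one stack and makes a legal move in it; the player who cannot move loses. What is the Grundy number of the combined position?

For stack A, compute g(0), g(1), … with moves {1, 5}:
g(0) = mex{} = 0
g(1) = mex{0} = 1
g(2) = mex{1} = 0
g(3) = mex{0} = 1
g(4) = mex{1} = 0
g(5) = mex{0} = 1
g(6) = mex{1} = 0
g(7) = mex{0} = 1
g(8) = mex{1} = 0
g(9) = mex{0} = 1
g(10) = mex{1} = 0
g(11) = mex{0} = 1
g(12) = mex{1} = 0
g(13) = mex{0} = 1
g(14) = mex{1} = 0
So g(14) = 0.
Build the Grundy sequence for stack B with g(k) = mex{g(k−s) : s ∈ {2, 7}, s ≤ k}:
k:     0  1  2  3  4  5  6  7  8  9 10
g(k):  0  0  1  1  0  0  1  1  2  0  0
So g(10) = 0.
Stack C is a plain Nim stack of size 5, so its Grundy value is 5.
Stack D is a plain Nim stack of size 1, so its Grundy value is 1.
The value of a disjunctive sum is the nim-sum of the parts.
Combined value = 0 ⊕ 0 ⊕ 5 ⊕ 1 = 4.

4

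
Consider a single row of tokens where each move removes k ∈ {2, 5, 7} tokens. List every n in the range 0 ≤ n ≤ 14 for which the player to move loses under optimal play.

Build the Grundy sequence with g(k) = mex{g(k−s) : s ∈ {2, 5, 7}, s ≤ k}:
g(0) = mex{} = 0
g(1) = mex{} = 0
g(2) = mex{0} = 1
g(3) = mex{0} = 1
g(4) = mex{1} = 0
g(5) = mex{0,1} = 2
g(6) = mex{0} = 1
g(7) = mex{0,1,2} = 3
g(8) = mex{0,1} = 2
g(9) = mex{0,1,3} = 2
g(10) = mex{1,2} = 0
g(11) = mex{0,1,2} = 3
g(12) = mex{0,2,3} = 1
g(13) = mex{1,2,3} = 0
g(14) = mex{1,2,3} = 0
The P-positions (g = 0) in 0..14 are 0, 1, 4, 10, 13, 14.

0, 1, 4, 10, 13, 14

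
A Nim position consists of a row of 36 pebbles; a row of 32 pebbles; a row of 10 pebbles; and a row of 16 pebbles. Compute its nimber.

Bitwise XOR of the heap sizes:
  100100  (36)
  100000  (32)
  001010  (10)
  010000  (16)
  ------
  011110  (30)

30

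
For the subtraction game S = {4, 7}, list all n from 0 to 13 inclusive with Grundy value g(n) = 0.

Build the Grundy sequence with g(k) = mex{g(k−s) : s ∈ {4, 7}, s ≤ k}:
g(0) = mex{} = 0
g(1) = mex{} = 0
g(2) = mex{} = 0
g(3) = mex{} = 0
g(4) = mex{0} = 1
g(5) = mex{0} = 1
g(6) = mex{0} = 1
g(7) = mex{0} = 1
g(8) = mex{0,1} = 2
g(9) = mex{0,1} = 2
g(10) = mex{0,1} = 2
g(11) = mex{1} = 0
g(12) = mex{1,2} = 0
g(13) = mex{1,2} = 0
The P-positions (g = 0) in 0..13 are 0, 1, 2, 3, 11, 12, 13.

0, 1, 2, 3, 11, 12, 13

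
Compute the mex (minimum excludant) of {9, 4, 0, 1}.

The values 0, 1 are all present; 2 is the first non-negative integer missing from the set.

2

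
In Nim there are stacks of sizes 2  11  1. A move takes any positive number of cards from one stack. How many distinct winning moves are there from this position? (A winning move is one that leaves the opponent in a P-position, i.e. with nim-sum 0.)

1

Write each in binary and XOR column by column:
  0010  (2)
  1011  (11)
  0001  (1)
  ----
  1000  (8)
The overall nim-sum is X = 8. A stack of size p has a winning move iff p XOR X < p (reduce it to p XOR X).
  2: 2 XOR 8 = 10 ≥ 2 — no move.
  11: 11 XOR 8 = 3 < 11 — winning move (to 3).
  1: 1 XOR 8 = 9 ≥ 1 — no move.
That gives 1 winning move.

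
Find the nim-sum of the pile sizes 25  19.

Write each in binary and XOR column by column:
  11001  (25)
  10011  (19)
  -----
  01010  (10)

10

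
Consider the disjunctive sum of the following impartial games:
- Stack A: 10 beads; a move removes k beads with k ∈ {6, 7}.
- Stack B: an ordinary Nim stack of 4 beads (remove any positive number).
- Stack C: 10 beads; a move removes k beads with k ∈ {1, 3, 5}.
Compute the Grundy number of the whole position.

5

Build the Grundy sequence for stack A with g(k) = mex{g(k−s) : s ∈ {6, 7}, s ≤ k}:
k:     0  1  2  3  4  5  6  7  8  9 10
g(k):  0  0  0  0  0  0  1  1  1  1  1
So g(10) = 1.
Stack B is a plain Nim stack of size 4, so its Grundy value is 4.
For stack C, compute g(0), g(1), … with moves {1, 3, 5}:
g(0) = mex{} = 0
g(1) = mex{0} = 1
g(2) = mex{1} = 0
g(3) = mex{0} = 1
g(4) = mex{1} = 0
g(5) = mex{0} = 1
g(6) = mex{1} = 0
g(7) = mex{0} = 1
g(8) = mex{1} = 0
g(9) = mex{0} = 1
g(10) = mex{1} = 0
So g(10) = 0.
By the Sprague-Grundy theorem, the Grundy value of a sum of independent games is the XOR of the component values.
Combined value = 1 XOR 4 XOR 0 = 5.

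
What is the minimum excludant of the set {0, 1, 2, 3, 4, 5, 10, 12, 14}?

6

The values 0, 1, 2, 3, 4, 5 are all present; 6 is the first non-negative integer missing from the set.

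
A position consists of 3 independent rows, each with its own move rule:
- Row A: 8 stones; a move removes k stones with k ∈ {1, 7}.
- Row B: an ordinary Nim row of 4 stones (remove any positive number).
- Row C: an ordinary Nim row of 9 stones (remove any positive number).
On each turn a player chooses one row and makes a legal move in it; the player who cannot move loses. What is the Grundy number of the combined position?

Grundy values for row A (subtraction set {1, 7}):
k:     0  1  2  3  4  5  6  7  8
g(k):  0  1  0  1  0  1  0  1  0
So g(8) = 0.
Row B is a plain Nim row of size 4, so its Grundy value is 4.
Row C is a plain Nim row of size 9, so its Grundy value is 9.
The value of a disjunctive sum is the nim-sum of the parts.
Combined value = 0 XOR 4 XOR 9 = 13.

13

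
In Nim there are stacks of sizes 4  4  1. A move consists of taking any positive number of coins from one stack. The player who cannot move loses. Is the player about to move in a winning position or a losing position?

Winning position

Nim-sum: 4 XOR 4 XOR 1 = 1.
The nim-sum is 1 ≠ 0, so this is an N-position: the player to move can win.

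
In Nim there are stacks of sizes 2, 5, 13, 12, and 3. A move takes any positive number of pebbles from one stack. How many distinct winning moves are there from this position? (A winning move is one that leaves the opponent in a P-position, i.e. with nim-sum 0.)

3

Compute the nim-sum pairwise:
2 ⊕ 5 = 7
7 ⊕ 13 = 10
10 ⊕ 12 = 6
6 ⊕ 3 = 5
The overall nim-sum is X = 5. A stack of size p has a winning move iff p XOR X < p (reduce it to p XOR X).
  2: 2 XOR 5 = 7 ≥ 2 — no move.
  5: 5 XOR 5 = 0 < 5 — winning move (to 0).
  13: 13 XOR 5 = 8 < 13 — winning move (to 8).
  12: 12 XOR 5 = 9 < 12 — winning move (to 9).
  3: 3 XOR 5 = 6 ≥ 3 — no move.
That gives 3 winning moves.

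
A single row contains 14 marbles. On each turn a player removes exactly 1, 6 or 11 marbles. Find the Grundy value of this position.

0

Compute g(0), g(1), … for moves {1, 6, 11}:
g(0) = mex{} = 0
g(1) = mex{0} = 1
g(2) = mex{1} = 0
g(3) = mex{0} = 1
g(4) = mex{1} = 0
g(5) = mex{0} = 1
g(6) = mex{0,1} = 2
g(7) = mex{1,2} = 0
g(8) = mex{0} = 1
g(9) = mex{1} = 0
g(10) = mex{0} = 1
g(11) = mex{0,1} = 2
g(12) = mex{1,2} = 0
g(13) = mex{0} = 1
g(14) = mex{1} = 0
So g(14) = 0.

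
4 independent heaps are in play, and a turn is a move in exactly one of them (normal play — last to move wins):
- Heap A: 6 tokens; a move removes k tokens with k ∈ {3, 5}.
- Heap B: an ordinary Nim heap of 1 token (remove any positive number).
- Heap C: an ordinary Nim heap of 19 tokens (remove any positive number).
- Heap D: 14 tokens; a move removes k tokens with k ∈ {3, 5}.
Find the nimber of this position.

18

Grundy values for heap A (subtraction set {3, 5}):
g(0) = mex{} = 0
g(1) = mex{} = 0
g(2) = mex{} = 0
g(3) = mex{0} = 1
g(4) = mex{0} = 1
g(5) = mex{0} = 1
g(6) = mex{0,1} = 2
So g(6) = 2.
Heap B is a plain Nim heap of size 1, so its Grundy value is 1.
Heap C is a plain Nim heap of size 19, so its Grundy value is 19.
Grundy values for heap D (subtraction set {3, 5}):
g(0) = mex{} = 0
g(1) = mex{} = 0
g(2) = mex{} = 0
g(3) = mex{0} = 1
g(4) = mex{0} = 1
g(5) = mex{0} = 1
g(6) = mex{0,1} = 2
g(7) = mex{0,1} = 2
g(8) = mex{1} = 0
g(9) = mex{1,2} = 0
g(10) = mex{1,2} = 0
g(11) = mex{0,2} = 1
g(12) = mex{0,2} = 1
g(13) = mex{0} = 1
g(14) = mex{0,1} = 2
So g(14) = 2.
By the Sprague-Grundy theorem, the Grundy value of a sum of independent games is the XOR of the component values.
Combined value = 2 ⊕ 1 ⊕ 19 ⊕ 2 = 18.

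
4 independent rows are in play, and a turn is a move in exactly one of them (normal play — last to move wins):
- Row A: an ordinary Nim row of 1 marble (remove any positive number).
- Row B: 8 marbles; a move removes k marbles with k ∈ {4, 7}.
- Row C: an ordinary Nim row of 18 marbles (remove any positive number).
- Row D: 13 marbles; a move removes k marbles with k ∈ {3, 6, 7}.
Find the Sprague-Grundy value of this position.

16

Row A is a plain Nim row of size 1, so its Grundy value is 1.
Grundy values for row B (subtraction set {4, 7}):
k:     0  1  2  3  4  5  6  7  8
g(k):  0  0  0  0  1  1  1  1  2
So g(8) = 2.
Row C is a plain Nim row of size 18, so its Grundy value is 18.
For row D, compute g(0), g(1), … with moves {3, 6, 7}:
k:     0  1  2  3  4  5  6  7  8  9 10 11 12 13
g(k):  0  0  0  1  1  1  2  2  2  3  0  0  0  1
So g(13) = 1.
By the Sprague-Grundy theorem, the Grundy value of a sum of independent games is the XOR of the component values.
Combined value = 1 XOR 2 XOR 18 XOR 1 = 16.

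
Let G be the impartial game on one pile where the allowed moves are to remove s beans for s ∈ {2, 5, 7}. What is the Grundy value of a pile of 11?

Build the Grundy sequence with g(k) = mex{g(k−s) : s ∈ {2, 5, 7}, s ≤ k}:
g(0) = mex{} = 0
g(1) = mex{} = 0
g(2) = mex{0} = 1
g(3) = mex{0} = 1
g(4) = mex{1} = 0
g(5) = mex{0,1} = 2
g(6) = mex{0} = 1
g(7) = mex{0,1,2} = 3
g(8) = mex{0,1} = 2
g(9) = mex{0,1,3} = 2
g(10) = mex{1,2} = 0
g(11) = mex{0,1,2} = 3
So g(11) = 3.

3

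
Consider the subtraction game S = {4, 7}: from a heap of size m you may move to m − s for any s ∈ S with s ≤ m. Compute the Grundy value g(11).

Grundy values for subtraction set {4, 7}:
k:     0  1  2  3  4  5  6  7  8  9 10 11
g(k):  0  0  0  0  1  1  1  1  2  2  2  0
So g(11) = 0.

0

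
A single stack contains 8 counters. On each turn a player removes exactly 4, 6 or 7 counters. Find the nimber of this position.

2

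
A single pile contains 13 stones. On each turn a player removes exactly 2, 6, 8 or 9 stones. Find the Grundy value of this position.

Grundy values for subtraction set {2, 6, 8, 9}:
g(0) = mex{} = 0
g(1) = mex{} = 0
g(2) = mex{0} = 1
g(3) = mex{0} = 1
g(4) = mex{1} = 0
g(5) = mex{1} = 0
g(6) = mex{0} = 1
g(7) = mex{0} = 1
g(8) = mex{0,1} = 2
g(9) = mex{0,1} = 2
g(10) = mex{0,1,2} = 3
g(11) = mex{0,1,2} = 3
g(12) = mex{0,1,3} = 2
g(13) = mex{0,1,3} = 2
So g(13) = 2.

2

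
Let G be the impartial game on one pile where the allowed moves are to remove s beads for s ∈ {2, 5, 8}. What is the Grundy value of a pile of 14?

0

Build the Grundy sequence with g(k) = mex{g(k−s) : s ∈ {2, 5, 8}, s ≤ k}:
k:     0  1  2  3  4  5  6  7  8  9 10 11 12 13 14
g(k):  0  0  1  1  0  2  1  0  2  1  0  0  1  1  0
So g(14) = 0.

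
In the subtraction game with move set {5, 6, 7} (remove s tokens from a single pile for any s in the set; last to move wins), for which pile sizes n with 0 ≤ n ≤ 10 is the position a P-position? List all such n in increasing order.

0, 1, 2, 3, 4

Build the Grundy sequence with g(k) = mex{g(k−s) : s ∈ {5, 6, 7}, s ≤ k}:
g(0) = mex{} = 0
g(1) = mex{} = 0
g(2) = mex{} = 0
g(3) = mex{} = 0
g(4) = mex{} = 0
g(5) = mex{0} = 1
g(6) = mex{0} = 1
g(7) = mex{0} = 1
g(8) = mex{0} = 1
g(9) = mex{0} = 1
g(10) = mex{0,1} = 2
The P-positions (g = 0) in 0..10 are 0, 1, 2, 3, 4.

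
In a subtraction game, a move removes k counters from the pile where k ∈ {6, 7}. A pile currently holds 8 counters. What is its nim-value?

1

Grundy values for subtraction set {6, 7}:
g(0) = mex{} = 0
g(1) = mex{} = 0
g(2) = mex{} = 0
g(3) = mex{} = 0
g(4) = mex{} = 0
g(5) = mex{} = 0
g(6) = mex{0} = 1
g(7) = mex{0} = 1
g(8) = mex{0} = 1
So g(8) = 1.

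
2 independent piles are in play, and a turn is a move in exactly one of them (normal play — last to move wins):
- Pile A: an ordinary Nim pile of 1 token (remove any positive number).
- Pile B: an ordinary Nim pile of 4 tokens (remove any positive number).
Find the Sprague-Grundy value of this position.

5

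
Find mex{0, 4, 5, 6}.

1

0 is in the set but 1 is not, so the mex is 1.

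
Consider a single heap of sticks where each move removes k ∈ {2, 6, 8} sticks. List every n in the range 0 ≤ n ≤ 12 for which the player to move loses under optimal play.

0, 1, 4, 5

Grundy values for subtraction set {2, 6, 8}:
g(0) = mex{} = 0
g(1) = mex{} = 0
g(2) = mex{0} = 1
g(3) = mex{0} = 1
g(4) = mex{1} = 0
g(5) = mex{1} = 0
g(6) = mex{0} = 1
g(7) = mex{0} = 1
g(8) = mex{0,1} = 2
g(9) = mex{0,1} = 2
g(10) = mex{0,1,2} = 3
g(11) = mex{0,1,2} = 3
g(12) = mex{0,1,3} = 2
The P-positions (g = 0) in 0..12 are 0, 1, 4, 5.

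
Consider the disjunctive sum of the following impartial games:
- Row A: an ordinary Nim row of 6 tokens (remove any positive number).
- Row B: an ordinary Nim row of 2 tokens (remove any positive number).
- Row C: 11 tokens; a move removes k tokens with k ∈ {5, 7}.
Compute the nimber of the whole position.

6

Row A is a plain Nim row of size 6, so its Grundy value is 6.
Row B is a plain Nim row of size 2, so its Grundy value is 2.
For row C, compute g(0), g(1), … with moves {5, 7}:
k:     0  1  2  3  4  5  6  7  8  9 10 11
g(k):  0  0  0  0  0  1  1  1  1  1  2  2
So g(11) = 2.
By the Sprague-Grundy theorem, the Grundy value of a sum of independent games is the XOR of the component values.
Combined value = 6 ⊕ 2 ⊕ 2 = 6.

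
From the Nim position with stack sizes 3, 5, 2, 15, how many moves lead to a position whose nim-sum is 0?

1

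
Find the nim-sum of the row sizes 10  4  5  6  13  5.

5

Nim-sum: 10 XOR 4 XOR 5 XOR 6 XOR 13 XOR 5 = 5.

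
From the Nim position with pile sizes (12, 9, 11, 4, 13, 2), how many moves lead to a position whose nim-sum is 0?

In binary:
  1100  (12)
  1001  (9)
  1011  (11)
  0100  (4)
  1101  (13)
  0010  (2)
  ----
  0101  (5)
The overall nim-sum is X = 5. A pile of size p has a winning move iff p XOR X < p (reduce it to p XOR X).
  12: 12 XOR 5 = 9 < 12 — winning move (to 9).
  9: 9 XOR 5 = 12 ≥ 9 — no move.
  11: 11 XOR 5 = 14 ≥ 11 — no move.
  4: 4 XOR 5 = 1 < 4 — winning move (to 1).
  13: 13 XOR 5 = 8 < 13 — winning move (to 8).
  2: 2 XOR 5 = 7 ≥ 2 — no move.
That gives 3 winning moves.

3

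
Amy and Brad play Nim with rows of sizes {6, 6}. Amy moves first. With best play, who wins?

Brad wins

Nim-sum: 6 XOR 6 = 0.
The nim-sum is 0, so this is a P-position: the player to move is in a losing position under optimal play; Amy is about to move from it and so loses — Brad wins.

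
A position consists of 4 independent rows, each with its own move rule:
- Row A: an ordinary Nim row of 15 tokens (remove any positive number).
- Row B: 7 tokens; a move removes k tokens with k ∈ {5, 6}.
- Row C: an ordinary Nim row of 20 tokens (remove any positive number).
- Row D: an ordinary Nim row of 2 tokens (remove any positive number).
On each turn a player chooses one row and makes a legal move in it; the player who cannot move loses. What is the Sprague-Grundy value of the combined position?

24

Row A is a plain Nim row of size 15, so its Grundy value is 15.
Build the Grundy sequence for row B with g(k) = mex{g(k−s) : s ∈ {5, 6}, s ≤ k}:
g(0) = mex{} = 0
g(1) = mex{} = 0
g(2) = mex{} = 0
g(3) = mex{} = 0
g(4) = mex{} = 0
g(5) = mex{0} = 1
g(6) = mex{0} = 1
g(7) = mex{0} = 1
So g(7) = 1.
Row C is a plain Nim row of size 20, so its Grundy value is 20.
Row D is a plain Nim row of size 2, so its Grundy value is 2.
By the Sprague-Grundy theorem, the Grundy value of a sum of independent games is the XOR of the component values.
Combined value = 15 XOR 1 XOR 20 XOR 2 = 24.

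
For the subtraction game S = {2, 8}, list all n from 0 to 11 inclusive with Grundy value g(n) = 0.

0, 1, 4, 5, 10, 11

Compute g(0), g(1), … for moves {2, 8}:
g(0) = mex{} = 0
g(1) = mex{} = 0
g(2) = mex{0} = 1
g(3) = mex{0} = 1
g(4) = mex{1} = 0
g(5) = mex{1} = 0
g(6) = mex{0} = 1
g(7) = mex{0} = 1
g(8) = mex{0,1} = 2
g(9) = mex{0,1} = 2
g(10) = mex{1,2} = 0
g(11) = mex{1,2} = 0
The P-positions (g = 0) in 0..11 are 0, 1, 4, 5, 10, 11.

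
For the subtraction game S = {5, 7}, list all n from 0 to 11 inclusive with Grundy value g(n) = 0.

0, 1, 2, 3, 4

Compute g(0), g(1), … for moves {5, 7}:
k:     0  1  2  3  4  5  6  7  8  9 10 11
g(k):  0  0  0  0  0  1  1  1  1  1  2  2
The P-positions (g = 0) in 0..11 are 0, 1, 2, 3, 4.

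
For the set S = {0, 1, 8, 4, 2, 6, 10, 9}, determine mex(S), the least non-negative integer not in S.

3

The values 0, 1, 2 are all present; 3 is the first non-negative integer missing from the set.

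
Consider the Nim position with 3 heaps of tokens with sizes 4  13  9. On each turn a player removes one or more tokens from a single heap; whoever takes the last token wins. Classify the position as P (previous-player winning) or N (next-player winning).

P-position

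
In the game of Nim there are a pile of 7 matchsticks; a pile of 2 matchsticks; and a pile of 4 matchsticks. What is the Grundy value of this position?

Write each in binary and XOR column by column:
  111  (7)
  010  (2)
  100  (4)
  ---
  001  (1)

1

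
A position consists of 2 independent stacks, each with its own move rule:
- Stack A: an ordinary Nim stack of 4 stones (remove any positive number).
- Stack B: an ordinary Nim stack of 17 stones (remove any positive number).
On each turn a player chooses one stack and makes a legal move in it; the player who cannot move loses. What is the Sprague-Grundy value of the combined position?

21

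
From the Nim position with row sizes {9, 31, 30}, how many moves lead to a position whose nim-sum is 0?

3

Nim-sum: 9 ^ 31 ^ 30 = 8.
The overall nim-sum is X = 8. A row of size p has a winning move iff p XOR X < p (reduce it to p XOR X).
  9: 9 XOR 8 = 1 < 9 — winning move (to 1).
  31: 31 XOR 8 = 23 < 31 — winning move (to 23).
  30: 30 XOR 8 = 22 < 30 — winning move (to 22).
That gives 3 winning moves.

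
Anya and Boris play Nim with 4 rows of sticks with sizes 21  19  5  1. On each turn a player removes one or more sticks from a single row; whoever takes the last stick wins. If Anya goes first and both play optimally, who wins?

Anya wins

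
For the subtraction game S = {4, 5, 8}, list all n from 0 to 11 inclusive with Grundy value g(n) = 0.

0, 1, 2, 3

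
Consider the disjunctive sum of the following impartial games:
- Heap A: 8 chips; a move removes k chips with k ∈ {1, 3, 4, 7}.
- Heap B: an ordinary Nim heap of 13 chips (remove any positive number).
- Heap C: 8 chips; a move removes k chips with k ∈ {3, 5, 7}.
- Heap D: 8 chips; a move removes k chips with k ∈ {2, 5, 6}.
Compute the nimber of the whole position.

15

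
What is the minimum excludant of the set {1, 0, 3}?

The values 0, 1 are all present; 2 is the first non-negative integer missing from the set.

2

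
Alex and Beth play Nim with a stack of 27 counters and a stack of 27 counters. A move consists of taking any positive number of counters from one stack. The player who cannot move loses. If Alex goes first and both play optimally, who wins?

Bitwise XOR of the heap sizes:
  11011  (27)
  11011  (27)
  -----
  00000  (0)
The nim-sum is 0, so this is a P-position: the player to move is in a losing position under optimal play; Alex is about to move from it and so loses — Beth wins.

Beth wins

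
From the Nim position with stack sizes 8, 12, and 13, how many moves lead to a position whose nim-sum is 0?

Nim-sum: 8 ^ 12 ^ 13 = 9.
The overall nim-sum is X = 9. A stack of size p has a winning move iff p XOR X < p (reduce it to p XOR X).
  8: 8 XOR 9 = 1 < 8 — winning move (to 1).
  12: 12 XOR 9 = 5 < 12 — winning move (to 5).
  13: 13 XOR 9 = 4 < 13 — winning move (to 4).
That gives 3 winning moves.

3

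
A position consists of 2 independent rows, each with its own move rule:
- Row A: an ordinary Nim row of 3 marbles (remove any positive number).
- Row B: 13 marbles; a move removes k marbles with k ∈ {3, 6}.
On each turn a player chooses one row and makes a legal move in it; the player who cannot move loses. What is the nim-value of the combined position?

Row A is a plain Nim row of size 3, so its Grundy value is 3.
Build the Grundy sequence for row B with g(k) = mex{g(k−s) : s ∈ {3, 6}, s ≤ k}:
g(0) = mex{} = 0
g(1) = mex{} = 0
g(2) = mex{} = 0
g(3) = mex{0} = 1
g(4) = mex{0} = 1
g(5) = mex{0} = 1
g(6) = mex{0,1} = 2
g(7) = mex{0,1} = 2
g(8) = mex{0,1} = 2
g(9) = mex{1,2} = 0
g(10) = mex{1,2} = 0
g(11) = mex{1,2} = 0
g(12) = mex{0,2} = 1
g(13) = mex{0,2} = 1
So g(13) = 1.
By the Sprague-Grundy theorem, the Grundy value of a sum of independent games is the XOR of the component values.
Combined value = 3 XOR 1 = 2.

2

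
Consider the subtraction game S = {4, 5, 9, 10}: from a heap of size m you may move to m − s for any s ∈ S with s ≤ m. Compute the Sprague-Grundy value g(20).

1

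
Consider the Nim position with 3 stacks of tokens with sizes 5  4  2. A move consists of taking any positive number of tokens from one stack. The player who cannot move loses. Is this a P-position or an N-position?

In binary:
  101  (5)
  100  (4)
  010  (2)
  ---
  011  (3)
The nim-sum is 3 ≠ 0, so this is an N-position: the player to move can win.

N-position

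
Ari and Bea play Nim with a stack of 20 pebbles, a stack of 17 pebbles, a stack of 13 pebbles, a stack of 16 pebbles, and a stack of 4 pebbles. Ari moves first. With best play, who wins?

Compute the nim-sum pairwise:
20 XOR 17 = 5
5 XOR 13 = 8
8 XOR 16 = 24
24 XOR 4 = 28
The nim-sum is 28 ≠ 0, so this is an N-position: the player to move can win; Ari has a winning move.

Ari wins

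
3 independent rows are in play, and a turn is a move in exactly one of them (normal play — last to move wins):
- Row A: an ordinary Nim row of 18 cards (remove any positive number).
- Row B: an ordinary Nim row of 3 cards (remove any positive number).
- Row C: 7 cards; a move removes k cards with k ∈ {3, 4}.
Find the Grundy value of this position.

Row A is a plain Nim row of size 18, so its Grundy value is 18.
Row B is a plain Nim row of size 3, so its Grundy value is 3.
Build the Grundy sequence for row C with g(k) = mex{g(k−s) : s ∈ {3, 4}, s ≤ k}:
g(0) = mex{} = 0
g(1) = mex{} = 0
g(2) = mex{} = 0
g(3) = mex{0} = 1
g(4) = mex{0} = 1
g(5) = mex{0} = 1
g(6) = mex{0,1} = 2
g(7) = mex{1} = 0
So g(7) = 0.
By the Sprague-Grundy theorem, the Grundy value of a sum of independent games is the XOR of the component values.
Combined value = 18 ⊕ 3 ⊕ 0 = 17.

17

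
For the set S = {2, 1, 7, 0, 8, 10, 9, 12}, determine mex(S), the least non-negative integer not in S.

3

The values 0, 1, 2 are all present; 3 is the first non-negative integer missing from the set.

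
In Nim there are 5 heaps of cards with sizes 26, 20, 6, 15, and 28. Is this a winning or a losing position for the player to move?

In binary:
  11010  (26)
  10100  (20)
  00110  (6)
  01111  (15)
  11100  (28)
  -----
  11011  (27)
The nim-sum is 27 ≠ 0, so this is an N-position: the player to move can win.

Winning position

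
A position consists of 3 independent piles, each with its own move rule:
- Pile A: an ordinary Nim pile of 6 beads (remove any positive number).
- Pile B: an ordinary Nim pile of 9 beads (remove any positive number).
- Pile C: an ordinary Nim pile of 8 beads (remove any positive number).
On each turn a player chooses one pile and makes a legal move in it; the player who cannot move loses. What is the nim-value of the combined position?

7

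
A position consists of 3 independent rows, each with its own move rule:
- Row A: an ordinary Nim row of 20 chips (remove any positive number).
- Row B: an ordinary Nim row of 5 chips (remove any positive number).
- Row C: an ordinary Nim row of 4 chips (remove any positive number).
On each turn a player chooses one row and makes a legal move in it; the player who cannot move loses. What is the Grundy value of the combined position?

21

Row A is a plain Nim row of size 20, so its Grundy value is 20.
Row B is a plain Nim row of size 5, so its Grundy value is 5.
Row C is a plain Nim row of size 4, so its Grundy value is 4.
The value of a disjunctive sum is the nim-sum of the parts.
Combined value = 20 XOR 5 XOR 4 = 21.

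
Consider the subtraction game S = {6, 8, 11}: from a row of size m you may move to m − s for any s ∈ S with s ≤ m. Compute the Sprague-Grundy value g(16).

Build the Grundy sequence with g(k) = mex{g(k−s) : s ∈ {6, 8, 11}, s ≤ k}:
k:     0  1  2  3  4  5  6  7  8  9 10 11 12 13 14 15 16
g(k):  0  0  0  0  0  0  1  1  1  1  1  1  2  2  2  2  2
So g(16) = 2.

2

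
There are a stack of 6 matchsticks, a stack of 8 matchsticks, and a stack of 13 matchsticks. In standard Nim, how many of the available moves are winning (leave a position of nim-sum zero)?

1

Compute the nim-sum pairwise:
6 ⊕ 8 = 14
14 ⊕ 13 = 3
The overall nim-sum is X = 3. A stack of size p has a winning move iff p XOR X < p (reduce it to p XOR X).
  6: 6 XOR 3 = 5 < 6 — winning move (to 5).
  8: 8 XOR 3 = 11 ≥ 8 — no move.
  13: 13 XOR 3 = 14 ≥ 13 — no move.
That gives 1 winning move.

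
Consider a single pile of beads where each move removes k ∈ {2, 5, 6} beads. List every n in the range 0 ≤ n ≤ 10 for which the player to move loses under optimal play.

0, 1, 4, 8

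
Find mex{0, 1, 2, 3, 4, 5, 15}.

The values 0, 1, 2, 3, 4, 5 are all present; 6 is the first non-negative integer missing from the set.

6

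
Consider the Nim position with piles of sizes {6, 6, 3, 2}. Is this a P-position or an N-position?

Compute the nim-sum pairwise:
6 XOR 6 = 0
0 XOR 3 = 3
3 XOR 2 = 1
The nim-sum is 1 ≠ 0, so this is an N-position: the player to move can win.

N-position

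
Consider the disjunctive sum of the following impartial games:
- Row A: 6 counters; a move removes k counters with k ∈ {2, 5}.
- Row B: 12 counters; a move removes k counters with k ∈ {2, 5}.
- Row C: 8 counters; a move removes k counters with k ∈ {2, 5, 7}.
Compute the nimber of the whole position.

1

Build the Grundy sequence for row A with g(k) = mex{g(k−s) : s ∈ {2, 5}, s ≤ k}:
g(0) = mex{} = 0
g(1) = mex{} = 0
g(2) = mex{0} = 1
g(3) = mex{0} = 1
g(4) = mex{1} = 0
g(5) = mex{0,1} = 2
g(6) = mex{0} = 1
So g(6) = 1.
For row B, compute g(0), g(1), … with moves {2, 5}:
g(0) = mex{} = 0
g(1) = mex{} = 0
g(2) = mex{0} = 1
g(3) = mex{0} = 1
g(4) = mex{1} = 0
g(5) = mex{0,1} = 2
g(6) = mex{0} = 1
g(7) = mex{1,2} = 0
g(8) = mex{1} = 0
g(9) = mex{0} = 1
g(10) = mex{0,2} = 1
g(11) = mex{1} = 0
g(12) = mex{0,1} = 2
So g(12) = 2.
Grundy values for row C (subtraction set {2, 5, 7}):
k:     0  1  2  3  4  5  6  7  8
g(k):  0  0  1  1  0  2  1  3  2
So g(8) = 2.
The value of a disjunctive sum is the nim-sum of the parts.
Combined value = 1 ⊕ 2 ⊕ 2 = 1.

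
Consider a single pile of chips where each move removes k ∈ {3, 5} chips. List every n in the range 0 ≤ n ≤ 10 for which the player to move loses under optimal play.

Grundy values for subtraction set {3, 5}:
g(0) = mex{} = 0
g(1) = mex{} = 0
g(2) = mex{} = 0
g(3) = mex{0} = 1
g(4) = mex{0} = 1
g(5) = mex{0} = 1
g(6) = mex{0,1} = 2
g(7) = mex{0,1} = 2
g(8) = mex{1} = 0
g(9) = mex{1,2} = 0
g(10) = mex{1,2} = 0
The P-positions (g = 0) in 0..10 are 0, 1, 2, 8, 9, 10.

0, 1, 2, 8, 9, 10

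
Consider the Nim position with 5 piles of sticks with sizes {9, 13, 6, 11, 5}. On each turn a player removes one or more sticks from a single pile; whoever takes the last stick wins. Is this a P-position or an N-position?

N-position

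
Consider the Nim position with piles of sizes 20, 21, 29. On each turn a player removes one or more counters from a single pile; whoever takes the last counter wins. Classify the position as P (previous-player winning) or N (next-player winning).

N-position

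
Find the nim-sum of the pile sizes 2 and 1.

Compute the nim-sum pairwise:
2 ⊕ 1 = 3

3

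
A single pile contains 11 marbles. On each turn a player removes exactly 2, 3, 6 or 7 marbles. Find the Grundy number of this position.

1

Grundy values for subtraction set {2, 3, 6, 7}:
g(0) = mex{} = 0
g(1) = mex{} = 0
g(2) = mex{0} = 1
g(3) = mex{0} = 1
g(4) = mex{0,1} = 2
g(5) = mex{1} = 0
g(6) = mex{0,1,2} = 3
g(7) = mex{0,2} = 1
g(8) = mex{0,1,3} = 2
g(9) = mex{1,3} = 0
g(10) = mex{1,2} = 0
g(11) = mex{0,2} = 1
So g(11) = 1.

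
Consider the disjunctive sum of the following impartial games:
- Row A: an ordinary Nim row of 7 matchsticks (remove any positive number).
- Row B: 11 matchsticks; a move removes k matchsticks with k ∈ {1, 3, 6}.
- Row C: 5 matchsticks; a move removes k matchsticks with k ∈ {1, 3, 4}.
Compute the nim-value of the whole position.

4

Row A is a plain Nim row of size 7, so its Grundy value is 7.
Grundy values for row B (subtraction set {1, 3, 6}):
k:     0  1  2  3  4  5  6  7  8  9 10 11
g(k):  0  1  0  1  0  1  2  3  2  0  1  0
So g(11) = 0.
Build the Grundy sequence for row C with g(k) = mex{g(k−s) : s ∈ {1, 3, 4}, s ≤ k}:
g(0) = mex{} = 0
g(1) = mex{0} = 1
g(2) = mex{1} = 0
g(3) = mex{0} = 1
g(4) = mex{0,1} = 2
g(5) = mex{0,1,2} = 3
So g(5) = 3.
The value of a disjunctive sum is the nim-sum of the parts.
Combined value = 7 XOR 0 XOR 3 = 4.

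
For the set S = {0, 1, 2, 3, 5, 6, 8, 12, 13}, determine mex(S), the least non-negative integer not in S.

4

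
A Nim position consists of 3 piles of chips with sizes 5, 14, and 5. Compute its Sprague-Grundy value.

14

Compute the nim-sum pairwise:
5 ^ 14 = 11
11 ^ 5 = 14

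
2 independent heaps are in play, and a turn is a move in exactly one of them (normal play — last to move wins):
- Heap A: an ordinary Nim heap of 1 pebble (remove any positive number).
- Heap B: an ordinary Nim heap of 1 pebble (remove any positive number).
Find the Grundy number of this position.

0

Heap A is a plain Nim heap of size 1, so its Grundy value is 1.
Heap B is a plain Nim heap of size 1, so its Grundy value is 1.
By the Sprague-Grundy theorem, the Grundy value of a sum of independent games is the XOR of the component values.
Combined value = 1 ⊕ 1 = 0.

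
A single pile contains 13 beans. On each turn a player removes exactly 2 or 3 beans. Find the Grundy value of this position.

1

Compute g(0), g(1), … for moves {2, 3}:
g(0) = mex{} = 0
g(1) = mex{} = 0
g(2) = mex{0} = 1
g(3) = mex{0} = 1
g(4) = mex{0,1} = 2
g(5) = mex{1} = 0
g(6) = mex{1,2} = 0
g(7) = mex{0,2} = 1
g(8) = mex{0} = 1
g(9) = mex{0,1} = 2
g(10) = mex{1} = 0
g(11) = mex{1,2} = 0
g(12) = mex{0,2} = 1
g(13) = mex{0} = 1
So g(13) = 1.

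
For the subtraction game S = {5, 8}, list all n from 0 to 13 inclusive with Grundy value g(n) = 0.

0, 1, 2, 3, 4, 13

Grundy values for subtraction set {5, 8}:
g(0) = mex{} = 0
g(1) = mex{} = 0
g(2) = mex{} = 0
g(3) = mex{} = 0
g(4) = mex{} = 0
g(5) = mex{0} = 1
g(6) = mex{0} = 1
g(7) = mex{0} = 1
g(8) = mex{0} = 1
g(9) = mex{0} = 1
g(10) = mex{0,1} = 2
g(11) = mex{0,1} = 2
g(12) = mex{0,1} = 2
g(13) = mex{1} = 0
The P-positions (g = 0) in 0..13 are 0, 1, 2, 3, 4, 13.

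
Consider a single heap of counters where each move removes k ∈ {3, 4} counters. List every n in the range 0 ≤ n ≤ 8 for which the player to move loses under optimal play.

0, 1, 2, 7, 8

Build the Grundy sequence with g(k) = mex{g(k−s) : s ∈ {3, 4}, s ≤ k}:
k:     0  1  2  3  4  5  6  7  8
g(k):  0  0  0  1  1  1  2  0  0
The P-positions (g = 0) in 0..8 are 0, 1, 2, 7, 8.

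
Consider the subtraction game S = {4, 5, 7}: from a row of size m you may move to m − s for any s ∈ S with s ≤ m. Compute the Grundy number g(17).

1

Compute g(0), g(1), … for moves {4, 5, 7}:
k:     0  1  2  3  4  5  6  7  8  9 10 11 12 13 14 15 16 17
g(k):  0  0  0  0  1  1  1  1  2  2  2  0  0  0  0  1  1  1
So g(17) = 1.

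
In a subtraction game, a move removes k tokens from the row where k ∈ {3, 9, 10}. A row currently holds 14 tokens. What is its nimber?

Build the Grundy sequence with g(k) = mex{g(k−s) : s ∈ {3, 9, 10}, s ≤ k}:
k:     0  1  2  3  4  5  6  7  8  9 10 11 12 13 14
g(k):  0  0  0  1  1  1  0  0  0  1  1  1  2  0  0
So g(14) = 0.

0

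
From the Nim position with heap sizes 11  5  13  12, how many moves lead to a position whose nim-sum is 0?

3

Compute the nim-sum pairwise:
11 XOR 5 = 14
14 XOR 13 = 3
3 XOR 12 = 15
The overall nim-sum is X = 15. A heap of size p has a winning move iff p XOR X < p (reduce it to p XOR X).
  11: 11 XOR 15 = 4 < 11 — winning move (to 4).
  5: 5 XOR 15 = 10 ≥ 5 — no move.
  13: 13 XOR 15 = 2 < 13 — winning move (to 2).
  12: 12 XOR 15 = 3 < 12 — winning move (to 3).
That gives 3 winning moves.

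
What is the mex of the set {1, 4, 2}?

0 is not in the set, so the mex is 0.

0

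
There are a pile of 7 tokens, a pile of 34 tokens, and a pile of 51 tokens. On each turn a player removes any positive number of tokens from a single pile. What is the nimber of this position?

Write each in binary and XOR column by column:
  000111  (7)
  100010  (34)
  110011  (51)
  ------
  010110  (22)

22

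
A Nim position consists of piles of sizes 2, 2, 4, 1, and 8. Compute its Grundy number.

Bitwise XOR of the heap sizes:
  0010  (2)
  0010  (2)
  0100  (4)
  0001  (1)
  1000  (8)
  ----
  1101  (13)

13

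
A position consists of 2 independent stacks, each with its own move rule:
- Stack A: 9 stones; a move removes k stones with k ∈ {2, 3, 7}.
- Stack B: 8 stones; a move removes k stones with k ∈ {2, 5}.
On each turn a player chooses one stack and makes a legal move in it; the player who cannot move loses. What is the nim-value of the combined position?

For stack A, compute g(0), g(1), … with moves {2, 3, 7}:
k:     0  1  2  3  4  5  6  7  8  9
g(k):  0  0  1  1  2  0  0  1  1  2
So g(9) = 2.
For stack B, compute g(0), g(1), … with moves {2, 5}:
g(0) = mex{} = 0
g(1) = mex{} = 0
g(2) = mex{0} = 1
g(3) = mex{0} = 1
g(4) = mex{1} = 0
g(5) = mex{0,1} = 2
g(6) = mex{0} = 1
g(7) = mex{1,2} = 0
g(8) = mex{1} = 0
So g(8) = 0.
The value of a disjunctive sum is the nim-sum of the parts.
Combined value = 2 XOR 0 = 2.

2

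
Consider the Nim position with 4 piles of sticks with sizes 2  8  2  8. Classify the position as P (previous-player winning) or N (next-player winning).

P-position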